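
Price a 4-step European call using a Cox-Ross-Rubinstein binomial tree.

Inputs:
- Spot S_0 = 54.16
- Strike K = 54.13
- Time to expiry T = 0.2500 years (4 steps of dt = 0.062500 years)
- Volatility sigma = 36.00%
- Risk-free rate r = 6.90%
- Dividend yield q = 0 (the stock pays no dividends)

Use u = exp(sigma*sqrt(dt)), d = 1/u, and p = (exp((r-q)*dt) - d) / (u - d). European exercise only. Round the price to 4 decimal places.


Answer: Price = V(0,0) = 4.1197

Derivation:
dt = T/N = 0.062500
u = exp(sigma*sqrt(dt)) = 1.094174; d = 1/u = 0.913931
p = (exp((r-q)*dt) - d) / (u - d) = 0.501493
Discount per step: exp(-r*dt) = 0.995697
Stock lattice S(k, i) with i counting down-moves:
  k=0: S(0,0) = 54.1600
  k=1: S(1,0) = 59.2605; S(1,1) = 49.4985
  k=2: S(2,0) = 64.8413; S(2,1) = 54.1600; S(2,2) = 45.2382
  k=3: S(3,0) = 70.9477; S(3,1) = 59.2605; S(3,2) = 49.4985; S(3,3) = 41.3446
  k=4: S(4,0) = 77.6291; S(4,1) = 64.8413; S(4,2) = 54.1600; S(4,3) = 45.2382; S(4,4) = 37.7861
Terminal payoffs V(N, i) = max(S_T - K, 0):
  V(4,0) = 23.499121; V(4,1) = 10.711292; V(4,2) = 0.030000; V(4,3) = 0.000000; V(4,4) = 0.000000
Backward induction: V(k, i) = exp(-r*dt) * [p * V(k+1, i) + (1-p) * V(k+1, i+1)].
  V(3,0) = exp(-r*dt) * [p*23.499121 + (1-p)*10.711292] = 17.050608
  V(3,1) = exp(-r*dt) * [p*10.711292 + (1-p)*0.030000] = 5.363412
  V(3,2) = exp(-r*dt) * [p*0.030000 + (1-p)*0.000000] = 0.014980
  V(3,3) = exp(-r*dt) * [p*0.000000 + (1-p)*0.000000] = 0.000000
  V(2,0) = exp(-r*dt) * [p*17.050608 + (1-p)*5.363412] = 11.176156
  V(2,1) = exp(-r*dt) * [p*5.363412 + (1-p)*0.014980] = 2.685574
  V(2,2) = exp(-r*dt) * [p*0.014980 + (1-p)*0.000000] = 0.007480
  V(1,0) = exp(-r*dt) * [p*11.176156 + (1-p)*2.685574] = 6.913661
  V(1,1) = exp(-r*dt) * [p*2.685574 + (1-p)*0.007480] = 1.344713
  V(0,0) = exp(-r*dt) * [p*6.913661 + (1-p)*1.344713] = 4.119696


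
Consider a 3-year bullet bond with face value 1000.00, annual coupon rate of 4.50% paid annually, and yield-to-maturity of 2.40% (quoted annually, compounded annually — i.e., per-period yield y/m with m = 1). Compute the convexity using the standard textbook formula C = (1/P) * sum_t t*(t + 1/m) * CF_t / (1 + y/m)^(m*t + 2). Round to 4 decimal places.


Answer: Convexity = 10.8171

Derivation:
Coupon per period c = face * coupon_rate / m = 45.000000
Periods per year m = 1; per-period yield y/m = 0.024000
Number of cashflows N = 3
Cashflows (t years, CF_t, discount factor 1/(1+y/m)^(m*t), PV):
  t = 1.0000: CF_t = 45.000000, DF = 0.976562, PV = 43.945312
  t = 2.0000: CF_t = 45.000000, DF = 0.953674, PV = 42.915344
  t = 3.0000: CF_t = 1045.000000, DF = 0.931323, PV = 973.232090
Price P = sum_t PV_t = 1060.092747
Convexity numerator sum_t t*(t + 1/m) * CF_t / (1+y/m)^(m*t + 2):
  t = 1.0000: term = 83.819032
  t = 2.0000: term = 245.563569
  t = 3.0000: term = 11137.757383
Convexity = (1/P) * sum = 11467.139984 / 1060.092747 = 10.817110


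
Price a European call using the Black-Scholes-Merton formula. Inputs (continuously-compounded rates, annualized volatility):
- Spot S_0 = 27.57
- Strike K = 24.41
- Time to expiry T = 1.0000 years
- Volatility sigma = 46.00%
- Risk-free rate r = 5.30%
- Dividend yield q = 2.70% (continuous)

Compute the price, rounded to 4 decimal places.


d1 = (ln(S/K) + (r - q + 0.5*sigma^2) * T) / (sigma * sqrt(T)) = 0.55116378
d2 = d1 - sigma * sqrt(T) = 0.09116378
exp(-rT) = 0.94838001; exp(-qT) = 0.97336124
C = S_0 * exp(-qT) * N(d1) - K * exp(-rT) * N(d2)
N(d1) = 0.70923930; N(d2) = 0.53631877
C = 27.5700 * 0.97336124 * 0.70923930 - 24.4100 * 0.94838001 * 0.53631877 = 6.6171

Answer: Price = 6.6171


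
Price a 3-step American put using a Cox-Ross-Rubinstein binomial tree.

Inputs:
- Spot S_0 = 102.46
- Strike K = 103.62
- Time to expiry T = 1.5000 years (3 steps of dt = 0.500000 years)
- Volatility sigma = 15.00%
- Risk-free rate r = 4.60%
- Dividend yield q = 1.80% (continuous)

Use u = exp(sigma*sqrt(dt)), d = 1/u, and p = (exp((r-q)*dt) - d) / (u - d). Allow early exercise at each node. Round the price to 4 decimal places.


Answer: Price = V(0,0) = 6.6426

Derivation:
dt = T/N = 0.500000
u = exp(sigma*sqrt(dt)) = 1.111895; d = 1/u = 0.899365
p = (exp((r-q)*dt) - d) / (u - d) = 0.539845
Discount per step: exp(-r*dt) = 0.977262
Stock lattice S(k, i) with i counting down-moves:
  k=0: S(0,0) = 102.4600
  k=1: S(1,0) = 113.9248; S(1,1) = 92.1490
  k=2: S(2,0) = 126.6724; S(2,1) = 102.4600; S(2,2) = 82.8756
  k=3: S(3,0) = 140.8465; S(3,1) = 113.9248; S(3,2) = 92.1490; S(3,3) = 74.5354
Terminal payoffs V(N, i) = max(K - S_T, 0):
  V(3,0) = 0.000000; V(3,1) = 0.000000; V(3,2) = 11.471034; V(3,3) = 29.084582
Backward induction: V(k, i) = exp(-r*dt) * [p * V(k+1, i) + (1-p) * V(k+1, i+1)]; then take max(V_cont, immediate exercise) for American.
  V(2,0) = exp(-r*dt) * [p*0.000000 + (1-p)*0.000000] = 0.000000; exercise = 0.000000; V(2,0) = max -> 0.000000
  V(2,1) = exp(-r*dt) * [p*0.000000 + (1-p)*11.471034] = 5.158439; exercise = 1.160000; V(2,1) = max -> 5.158439
  V(2,2) = exp(-r*dt) * [p*11.471034 + (1-p)*29.084582] = 19.130893; exercise = 20.744420; V(2,2) = max -> 20.744420
  V(1,0) = exp(-r*dt) * [p*0.000000 + (1-p)*5.158439] = 2.319712; exercise = 0.000000; V(1,0) = max -> 2.319712
  V(1,1) = exp(-r*dt) * [p*5.158439 + (1-p)*20.744420] = 12.050049; exercise = 11.471034; V(1,1) = max -> 12.050049
  V(0,0) = exp(-r*dt) * [p*2.319712 + (1-p)*12.050049] = 6.642627; exercise = 1.160000; V(0,0) = max -> 6.642627


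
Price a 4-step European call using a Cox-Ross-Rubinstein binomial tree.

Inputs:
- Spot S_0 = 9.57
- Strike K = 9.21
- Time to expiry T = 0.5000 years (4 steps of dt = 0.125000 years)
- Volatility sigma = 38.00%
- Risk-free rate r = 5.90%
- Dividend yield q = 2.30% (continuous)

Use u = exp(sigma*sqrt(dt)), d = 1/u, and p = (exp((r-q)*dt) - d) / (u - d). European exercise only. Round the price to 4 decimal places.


dt = T/N = 0.125000
u = exp(sigma*sqrt(dt)) = 1.143793; d = 1/u = 0.874284
p = (exp((r-q)*dt) - d) / (u - d) = 0.483197
Discount per step: exp(-r*dt) = 0.992652
Stock lattice S(k, i) with i counting down-moves:
  k=0: S(0,0) = 9.5700
  k=1: S(1,0) = 10.9461; S(1,1) = 8.3669
  k=2: S(2,0) = 12.5201; S(2,1) = 9.5700; S(2,2) = 7.3150
  k=3: S(3,0) = 14.3204; S(3,1) = 10.9461; S(3,2) = 8.3669; S(3,3) = 6.3954
  k=4: S(4,0) = 16.3796; S(4,1) = 12.5201; S(4,2) = 9.5700; S(4,3) = 7.3150; S(4,4) = 5.5914
Terminal payoffs V(N, i) = max(S_T - K, 0):
  V(4,0) = 7.169562; V(4,1) = 3.310080; V(4,2) = 0.360000; V(4,3) = 0.000000; V(4,4) = 0.000000
Backward induction: V(k, i) = exp(-r*dt) * [p * V(k+1, i) + (1-p) * V(k+1, i+1)].
  V(3,0) = exp(-r*dt) * [p*7.169562 + (1-p)*3.310080] = 5.136947
  V(3,1) = exp(-r*dt) * [p*3.310080 + (1-p)*0.360000] = 1.772352
  V(3,2) = exp(-r*dt) * [p*0.360000 + (1-p)*0.000000] = 0.172673
  V(3,3) = exp(-r*dt) * [p*0.000000 + (1-p)*0.000000] = 0.000000
  V(2,0) = exp(-r*dt) * [p*5.136947 + (1-p)*1.772352] = 3.373147
  V(2,1) = exp(-r*dt) * [p*1.772352 + (1-p)*0.172673] = 0.938685
  V(2,2) = exp(-r*dt) * [p*0.172673 + (1-p)*0.000000] = 0.082822
  V(1,0) = exp(-r*dt) * [p*3.373147 + (1-p)*0.938685] = 2.099470
  V(1,1) = exp(-r*dt) * [p*0.938685 + (1-p)*0.082822] = 0.492726
  V(0,0) = exp(-r*dt) * [p*2.099470 + (1-p)*0.492726] = 1.259775

Answer: Price = V(0,0) = 1.2598


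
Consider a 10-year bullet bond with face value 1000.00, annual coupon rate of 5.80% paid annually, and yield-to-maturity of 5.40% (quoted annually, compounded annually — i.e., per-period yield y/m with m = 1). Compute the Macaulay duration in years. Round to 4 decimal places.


Answer: Macaulay duration = 7.8972 years

Derivation:
Coupon per period c = face * coupon_rate / m = 58.000000
Periods per year m = 1; per-period yield y/m = 0.054000
Number of cashflows N = 10
Cashflows (t years, CF_t, discount factor 1/(1+y/m)^(m*t), PV):
  t = 1.0000: CF_t = 58.000000, DF = 0.948767, PV = 55.028463
  t = 2.0000: CF_t = 58.000000, DF = 0.900158, PV = 52.209168
  t = 3.0000: CF_t = 58.000000, DF = 0.854040, PV = 49.534315
  t = 4.0000: CF_t = 58.000000, DF = 0.810285, PV = 46.996504
  t = 5.0000: CF_t = 58.000000, DF = 0.768771, PV = 44.588713
  t = 6.0000: CF_t = 58.000000, DF = 0.729384, PV = 42.304282
  t = 7.0000: CF_t = 58.000000, DF = 0.692015, PV = 40.136890
  t = 8.0000: CF_t = 58.000000, DF = 0.656561, PV = 38.080541
  t = 9.0000: CF_t = 58.000000, DF = 0.622923, PV = 36.129545
  t = 10.0000: CF_t = 1058.000000, DF = 0.591009, PV = 625.287229
Price P = sum_t PV_t = 1030.295650
Macaulay numerator sum_t t * PV_t:
  t * PV_t at t = 1.0000: 55.028463
  t * PV_t at t = 2.0000: 104.418336
  t * PV_t at t = 3.0000: 148.602945
  t * PV_t at t = 4.0000: 187.986015
  t * PV_t at t = 5.0000: 222.943566
  t * PV_t at t = 6.0000: 253.825692
  t * PV_t at t = 7.0000: 280.958229
  t * PV_t at t = 8.0000: 304.644326
  t * PV_t at t = 9.0000: 325.165908
  t * PV_t at t = 10.0000: 6252.872294
Macaulay duration D = (sum_t t * PV_t) / P = 8136.445773 / 1030.295650 = 7.897195


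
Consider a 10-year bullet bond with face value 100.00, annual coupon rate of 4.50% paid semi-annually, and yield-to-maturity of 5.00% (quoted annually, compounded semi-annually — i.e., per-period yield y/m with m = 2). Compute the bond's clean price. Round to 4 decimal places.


Answer: Price = 96.1027

Derivation:
Coupon per period c = face * coupon_rate / m = 2.250000
Periods per year m = 2; per-period yield y/m = 0.025000
Number of cashflows N = 20
Cashflows (t years, CF_t, discount factor 1/(1+y/m)^(m*t), PV):
  t = 0.5000: CF_t = 2.250000, DF = 0.975610, PV = 2.195122
  t = 1.0000: CF_t = 2.250000, DF = 0.951814, PV = 2.141582
  t = 1.5000: CF_t = 2.250000, DF = 0.928599, PV = 2.089349
  t = 2.0000: CF_t = 2.250000, DF = 0.905951, PV = 2.038389
  t = 2.5000: CF_t = 2.250000, DF = 0.883854, PV = 1.988672
  t = 3.0000: CF_t = 2.250000, DF = 0.862297, PV = 1.940168
  t = 3.5000: CF_t = 2.250000, DF = 0.841265, PV = 1.892847
  t = 4.0000: CF_t = 2.250000, DF = 0.820747, PV = 1.846680
  t = 4.5000: CF_t = 2.250000, DF = 0.800728, PV = 1.801639
  t = 5.0000: CF_t = 2.250000, DF = 0.781198, PV = 1.757696
  t = 5.5000: CF_t = 2.250000, DF = 0.762145, PV = 1.714826
  t = 6.0000: CF_t = 2.250000, DF = 0.743556, PV = 1.673001
  t = 6.5000: CF_t = 2.250000, DF = 0.725420, PV = 1.632196
  t = 7.0000: CF_t = 2.250000, DF = 0.707727, PV = 1.592386
  t = 7.5000: CF_t = 2.250000, DF = 0.690466, PV = 1.553548
  t = 8.0000: CF_t = 2.250000, DF = 0.673625, PV = 1.515656
  t = 8.5000: CF_t = 2.250000, DF = 0.657195, PV = 1.478689
  t = 9.0000: CF_t = 2.250000, DF = 0.641166, PV = 1.442623
  t = 9.5000: CF_t = 2.250000, DF = 0.625528, PV = 1.407437
  t = 10.0000: CF_t = 102.250000, DF = 0.610271, PV = 62.400204
Price P = sum_t PV_t = 96.102709


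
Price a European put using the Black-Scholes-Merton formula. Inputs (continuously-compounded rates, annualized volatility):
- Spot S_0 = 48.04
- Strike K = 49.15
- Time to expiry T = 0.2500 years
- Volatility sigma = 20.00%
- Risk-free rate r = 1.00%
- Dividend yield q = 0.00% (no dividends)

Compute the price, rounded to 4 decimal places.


Answer: Price = 2.4689

Derivation:
d1 = (ln(S/K) + (r - q + 0.5*sigma^2) * T) / (sigma * sqrt(T)) = -0.15342849
d2 = d1 - sigma * sqrt(T) = -0.25342849
exp(-rT) = 0.99750312; exp(-qT) = 1.00000000
P = K * exp(-rT) * N(-d2) - S_0 * exp(-qT) * N(-d1)
N(-d1) = 0.56096981; N(-d2) = 0.60003144
P = 49.1500 * 0.99750312 * 0.60003144 - 48.0400 * 1.00000000 * 0.56096981 = 2.4689


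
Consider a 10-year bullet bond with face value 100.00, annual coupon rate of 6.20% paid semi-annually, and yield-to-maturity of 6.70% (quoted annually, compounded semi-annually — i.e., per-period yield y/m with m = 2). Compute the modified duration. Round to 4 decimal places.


Coupon per period c = face * coupon_rate / m = 3.100000
Periods per year m = 2; per-period yield y/m = 0.033500
Number of cashflows N = 20
Cashflows (t years, CF_t, discount factor 1/(1+y/m)^(m*t), PV):
  t = 0.5000: CF_t = 3.100000, DF = 0.967586, PV = 2.999516
  t = 1.0000: CF_t = 3.100000, DF = 0.936222, PV = 2.902290
  t = 1.5000: CF_t = 3.100000, DF = 0.905876, PV = 2.808214
  t = 2.0000: CF_t = 3.100000, DF = 0.876512, PV = 2.717189
  t = 2.5000: CF_t = 3.100000, DF = 0.848101, PV = 2.629113
  t = 3.0000: CF_t = 3.100000, DF = 0.820611, PV = 2.543893
  t = 3.5000: CF_t = 3.100000, DF = 0.794011, PV = 2.461435
  t = 4.0000: CF_t = 3.100000, DF = 0.768274, PV = 2.381649
  t = 4.5000: CF_t = 3.100000, DF = 0.743371, PV = 2.304450
  t = 5.0000: CF_t = 3.100000, DF = 0.719275, PV = 2.229754
  t = 5.5000: CF_t = 3.100000, DF = 0.695961, PV = 2.157478
  t = 6.0000: CF_t = 3.100000, DF = 0.673402, PV = 2.087545
  t = 6.5000: CF_t = 3.100000, DF = 0.651574, PV = 2.019879
  t = 7.0000: CF_t = 3.100000, DF = 0.630454, PV = 1.954407
  t = 7.5000: CF_t = 3.100000, DF = 0.610018, PV = 1.891056
  t = 8.0000: CF_t = 3.100000, DF = 0.590245, PV = 1.829759
  t = 8.5000: CF_t = 3.100000, DF = 0.571113, PV = 1.770449
  t = 9.0000: CF_t = 3.100000, DF = 0.552601, PV = 1.713062
  t = 9.5000: CF_t = 3.100000, DF = 0.534689, PV = 1.657534
  t = 10.0000: CF_t = 103.100000, DF = 0.517357, PV = 53.339513
Price P = sum_t PV_t = 96.398187
First compute Macaulay numerator sum_t t * PV_t:
  t * PV_t at t = 0.5000: 1.499758
  t * PV_t at t = 1.0000: 2.902290
  t * PV_t at t = 1.5000: 4.212321
  t * PV_t at t = 2.0000: 5.434377
  t * PV_t at t = 2.5000: 6.572783
  t * PV_t at t = 3.0000: 7.631678
  t * PV_t at t = 3.5000: 8.615022
  t * PV_t at t = 4.0000: 9.526598
  t * PV_t at t = 4.5000: 10.370027
  t * PV_t at t = 5.0000: 11.148768
  t * PV_t at t = 5.5000: 11.866130
  t * PV_t at t = 6.0000: 12.525272
  t * PV_t at t = 6.5000: 13.129216
  t * PV_t at t = 7.0000: 13.680847
  t * PV_t at t = 7.5000: 14.182923
  t * PV_t at t = 8.0000: 14.638076
  t * PV_t at t = 8.5000: 15.048820
  t * PV_t at t = 9.0000: 15.417556
  t * PV_t at t = 9.5000: 15.746577
  t * PV_t at t = 10.0000: 533.395130
Macaulay duration D = 727.544169 / 96.398187 = 7.547281
Modified duration = D / (1 + y/m) = 7.547281 / (1 + 0.033500) = 7.302642

Answer: Modified duration = 7.3026


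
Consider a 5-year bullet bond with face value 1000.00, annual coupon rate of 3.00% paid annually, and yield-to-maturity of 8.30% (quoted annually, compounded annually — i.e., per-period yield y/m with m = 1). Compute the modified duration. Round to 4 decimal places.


Coupon per period c = face * coupon_rate / m = 30.000000
Periods per year m = 1; per-period yield y/m = 0.083000
Number of cashflows N = 5
Cashflows (t years, CF_t, discount factor 1/(1+y/m)^(m*t), PV):
  t = 1.0000: CF_t = 30.000000, DF = 0.923361, PV = 27.700831
  t = 2.0000: CF_t = 30.000000, DF = 0.852596, PV = 25.577868
  t = 3.0000: CF_t = 30.000000, DF = 0.787254, PV = 23.617607
  t = 4.0000: CF_t = 30.000000, DF = 0.726919, PV = 21.807578
  t = 5.0000: CF_t = 1030.000000, DF = 0.671209, PV = 691.345184
Price P = sum_t PV_t = 790.049067
First compute Macaulay numerator sum_t t * PV_t:
  t * PV_t at t = 1.0000: 27.700831
  t * PV_t at t = 2.0000: 51.155736
  t * PV_t at t = 3.0000: 70.852820
  t * PV_t at t = 4.0000: 87.230311
  t * PV_t at t = 5.0000: 3456.725918
Macaulay duration D = 3693.665616 / 790.049067 = 4.675236
Modified duration = D / (1 + y/m) = 4.675236 / (1 + 0.083000) = 4.316930

Answer: Modified duration = 4.3169


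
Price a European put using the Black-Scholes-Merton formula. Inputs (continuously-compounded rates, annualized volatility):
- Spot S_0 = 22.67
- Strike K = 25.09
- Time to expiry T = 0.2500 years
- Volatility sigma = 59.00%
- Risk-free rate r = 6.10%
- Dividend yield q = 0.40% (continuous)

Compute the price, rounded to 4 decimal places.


Answer: Price = 3.9275

Derivation:
d1 = (ln(S/K) + (r - q + 0.5*sigma^2) * T) / (sigma * sqrt(T)) = -0.14801490
d2 = d1 - sigma * sqrt(T) = -0.44301490
exp(-rT) = 0.98486569; exp(-qT) = 0.99900050
P = K * exp(-rT) * N(-d2) - S_0 * exp(-qT) * N(-d1)
N(-d1) = 0.55883450; N(-d2) = 0.67112252
P = 25.0900 * 0.98486569 * 0.67112252 - 22.6700 * 0.99900050 * 0.55883450 = 3.9275


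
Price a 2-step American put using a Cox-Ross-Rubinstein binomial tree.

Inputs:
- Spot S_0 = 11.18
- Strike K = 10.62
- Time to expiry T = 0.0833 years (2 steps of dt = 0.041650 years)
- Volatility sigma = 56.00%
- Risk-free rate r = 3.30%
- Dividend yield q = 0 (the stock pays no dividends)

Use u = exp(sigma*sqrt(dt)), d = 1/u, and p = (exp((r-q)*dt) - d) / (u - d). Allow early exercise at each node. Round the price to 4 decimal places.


dt = T/N = 0.041650
u = exp(sigma*sqrt(dt)) = 1.121073; d = 1/u = 0.892002
p = (exp((r-q)*dt) - d) / (u - d) = 0.477464
Discount per step: exp(-r*dt) = 0.998626
Stock lattice S(k, i) with i counting down-moves:
  k=0: S(0,0) = 11.1800
  k=1: S(1,0) = 12.5336; S(1,1) = 9.9726
  k=2: S(2,0) = 14.0511; S(2,1) = 11.1800; S(2,2) = 8.8956
Terminal payoffs V(N, i) = max(K - S_T, 0):
  V(2,0) = 0.000000; V(2,1) = 0.000000; V(2,2) = 1.724432
Backward induction: V(k, i) = exp(-r*dt) * [p * V(k+1, i) + (1-p) * V(k+1, i+1)]; then take max(V_cont, immediate exercise) for American.
  V(1,0) = exp(-r*dt) * [p*0.000000 + (1-p)*0.000000] = 0.000000; exercise = 0.000000; V(1,0) = max -> 0.000000
  V(1,1) = exp(-r*dt) * [p*0.000000 + (1-p)*1.724432] = 0.899841; exercise = 0.647415; V(1,1) = max -> 0.899841
  V(0,0) = exp(-r*dt) * [p*0.000000 + (1-p)*0.899841] = 0.469554; exercise = 0.000000; V(0,0) = max -> 0.469554

Answer: Price = V(0,0) = 0.4696


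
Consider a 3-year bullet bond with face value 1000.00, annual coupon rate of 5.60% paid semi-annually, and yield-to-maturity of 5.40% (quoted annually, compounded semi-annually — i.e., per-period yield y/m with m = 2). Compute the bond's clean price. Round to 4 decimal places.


Answer: Price = 1005.4715

Derivation:
Coupon per period c = face * coupon_rate / m = 28.000000
Periods per year m = 2; per-period yield y/m = 0.027000
Number of cashflows N = 6
Cashflows (t years, CF_t, discount factor 1/(1+y/m)^(m*t), PV):
  t = 0.5000: CF_t = 28.000000, DF = 0.973710, PV = 27.263875
  t = 1.0000: CF_t = 28.000000, DF = 0.948111, PV = 26.547104
  t = 1.5000: CF_t = 28.000000, DF = 0.923185, PV = 25.849176
  t = 2.0000: CF_t = 28.000000, DF = 0.898914, PV = 25.169597
  t = 2.5000: CF_t = 28.000000, DF = 0.875282, PV = 24.507884
  t = 3.0000: CF_t = 1028.000000, DF = 0.852270, PV = 876.133836
Price P = sum_t PV_t = 1005.471472


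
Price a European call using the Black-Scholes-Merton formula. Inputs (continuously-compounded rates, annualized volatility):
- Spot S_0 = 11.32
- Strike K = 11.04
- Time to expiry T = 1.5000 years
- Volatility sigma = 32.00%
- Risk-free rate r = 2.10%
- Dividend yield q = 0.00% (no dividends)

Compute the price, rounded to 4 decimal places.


d1 = (ln(S/K) + (r - q + 0.5*sigma^2) * T) / (sigma * sqrt(T)) = 0.34023931
d2 = d1 - sigma * sqrt(T) = -0.05167905
exp(-rT) = 0.96899096; exp(-qT) = 1.00000000
C = S_0 * exp(-qT) * N(d1) - K * exp(-rT) * N(d2)
N(d1) = 0.63316184; N(d2) = 0.47939222
C = 11.3200 * 1.00000000 * 0.63316184 - 11.0400 * 0.96899096 * 0.47939222 = 2.0390

Answer: Price = 2.0390


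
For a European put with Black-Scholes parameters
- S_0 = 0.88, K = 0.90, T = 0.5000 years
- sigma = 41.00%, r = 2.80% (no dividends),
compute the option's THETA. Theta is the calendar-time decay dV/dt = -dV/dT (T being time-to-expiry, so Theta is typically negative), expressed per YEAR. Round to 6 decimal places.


d1 = 0.1157314568; d2 = -0.1741823235
phi(d1) = 0.3962795358; exp(-qT) = 1.0000000000; exp(-rT) = 0.9860975443
Theta = -S*exp(-qT)*phi(d1)*sigma/(2*sqrt(T)) + r*K*exp(-rT)*N(-d2) - q*S*exp(-qT)*N(-d1)
N(-d1) = 0.4539326874; N(-d2) = 0.5691389115; sqrt(T) = 0.7071067812
Term 1 = -0.8800 * 1.0000000000 * 0.3962795358 * 0.4100 / (2 * 0.7071067812) = -0.1011004705
Term 2 = 0.0280 * 0.9000 * 0.9860975443 * 0.5691389115 = 0.0141429074
Term 3 = 0 (no dividend yield, q = 0)
Theta = -0.1011004705 + (0.0141429074) + (0.0000000000) = -0.086958

Answer: Theta = -0.086958


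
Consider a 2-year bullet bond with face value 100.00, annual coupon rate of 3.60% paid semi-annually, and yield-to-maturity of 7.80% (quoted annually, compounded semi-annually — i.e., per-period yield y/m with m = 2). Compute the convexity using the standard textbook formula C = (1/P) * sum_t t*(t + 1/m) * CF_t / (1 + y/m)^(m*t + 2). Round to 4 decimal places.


Coupon per period c = face * coupon_rate / m = 1.800000
Periods per year m = 2; per-period yield y/m = 0.039000
Number of cashflows N = 4
Cashflows (t years, CF_t, discount factor 1/(1+y/m)^(m*t), PV):
  t = 0.5000: CF_t = 1.800000, DF = 0.962464, PV = 1.732435
  t = 1.0000: CF_t = 1.800000, DF = 0.926337, PV = 1.667406
  t = 1.5000: CF_t = 1.800000, DF = 0.891566, PV = 1.604818
  t = 2.0000: CF_t = 101.800000, DF = 0.858100, PV = 87.354561
Price P = sum_t PV_t = 92.359221
Convexity numerator sum_t t*(t + 1/m) * CF_t / (1+y/m)^(m*t + 2):
  t = 0.5000: term = 0.802409
  t = 1.0000: term = 2.316870
  t = 1.5000: term = 4.459807
  t = 2.0000: term = 404.598713
Convexity = (1/P) * sum = 412.177798 / 92.359221 = 4.462768

Answer: Convexity = 4.4628


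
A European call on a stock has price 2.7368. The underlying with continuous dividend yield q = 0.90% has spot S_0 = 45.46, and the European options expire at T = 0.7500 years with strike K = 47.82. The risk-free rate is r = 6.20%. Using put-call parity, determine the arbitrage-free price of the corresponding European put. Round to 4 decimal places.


Answer: Put price = 3.2299

Derivation:
Put-call parity: C - P = S_0 * exp(-qT) - K * exp(-rT).
S_0 * exp(-qT) = 45.4600 * 0.99327273 = 45.15417831
K * exp(-rT) = 47.8200 * 0.95456456 = 45.64727729
P = C - S*exp(-qT) + K*exp(-rT)
P = 2.7368 - 45.15417831 + 45.64727729 = 3.2299


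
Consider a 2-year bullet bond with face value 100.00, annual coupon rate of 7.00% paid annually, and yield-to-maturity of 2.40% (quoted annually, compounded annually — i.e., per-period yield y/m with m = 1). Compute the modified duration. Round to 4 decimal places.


Answer: Modified duration = 1.8918

Derivation:
Coupon per period c = face * coupon_rate / m = 7.000000
Periods per year m = 1; per-period yield y/m = 0.024000
Number of cashflows N = 2
Cashflows (t years, CF_t, discount factor 1/(1+y/m)^(m*t), PV):
  t = 1.0000: CF_t = 7.000000, DF = 0.976562, PV = 6.835938
  t = 2.0000: CF_t = 107.000000, DF = 0.953674, PV = 102.043152
Price P = sum_t PV_t = 108.879089
First compute Macaulay numerator sum_t t * PV_t:
  t * PV_t at t = 1.0000: 6.835938
  t * PV_t at t = 2.0000: 204.086304
Macaulay duration D = 210.922241 / 108.879089 = 1.937215
Modified duration = D / (1 + y/m) = 1.937215 / (1 + 0.024000) = 1.891812


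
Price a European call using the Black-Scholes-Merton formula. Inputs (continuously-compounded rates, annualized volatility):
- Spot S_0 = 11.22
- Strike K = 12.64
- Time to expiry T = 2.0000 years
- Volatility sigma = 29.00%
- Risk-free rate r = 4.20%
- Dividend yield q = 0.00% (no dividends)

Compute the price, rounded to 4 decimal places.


Answer: Price = 1.6615

Derivation:
d1 = (ln(S/K) + (r - q + 0.5*sigma^2) * T) / (sigma * sqrt(T)) = 0.11930967
d2 = d1 - sigma * sqrt(T) = -0.29081227
exp(-rT) = 0.91943126; exp(-qT) = 1.00000000
C = S_0 * exp(-qT) * N(d1) - K * exp(-rT) * N(d2)
N(d1) = 0.54748499; N(d2) = 0.38559745
C = 11.2200 * 1.00000000 * 0.54748499 - 12.6400 * 0.91943126 * 0.38559745 = 1.6615


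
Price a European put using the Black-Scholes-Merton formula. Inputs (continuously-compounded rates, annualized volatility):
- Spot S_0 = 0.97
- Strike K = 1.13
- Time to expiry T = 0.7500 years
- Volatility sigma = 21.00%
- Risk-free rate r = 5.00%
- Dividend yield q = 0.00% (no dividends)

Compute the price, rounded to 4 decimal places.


Answer: Price = 0.1482

Derivation:
d1 = (ln(S/K) + (r - q + 0.5*sigma^2) * T) / (sigma * sqrt(T)) = -0.54237571
d2 = d1 - sigma * sqrt(T) = -0.72424105
exp(-rT) = 0.96319442; exp(-qT) = 1.00000000
P = K * exp(-rT) * N(-d2) - S_0 * exp(-qT) * N(-d1)
N(-d1) = 0.70622015; N(-d2) = 0.76554112
P = 1.1300 * 0.96319442 * 0.76554112 - 0.9700 * 1.00000000 * 0.70622015 = 0.1482


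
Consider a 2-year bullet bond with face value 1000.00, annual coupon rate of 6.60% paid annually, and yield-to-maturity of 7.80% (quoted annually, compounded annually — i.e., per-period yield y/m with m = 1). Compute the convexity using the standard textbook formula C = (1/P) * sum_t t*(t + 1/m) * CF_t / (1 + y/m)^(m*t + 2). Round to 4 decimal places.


Coupon per period c = face * coupon_rate / m = 66.000000
Periods per year m = 1; per-period yield y/m = 0.078000
Number of cashflows N = 2
Cashflows (t years, CF_t, discount factor 1/(1+y/m)^(m*t), PV):
  t = 1.0000: CF_t = 66.000000, DF = 0.927644, PV = 61.224490
  t = 2.0000: CF_t = 1066.000000, DF = 0.860523, PV = 917.317509
Price P = sum_t PV_t = 978.541999
Convexity numerator sum_t t*(t + 1/m) * CF_t / (1+y/m)^(m*t + 2):
  t = 1.0000: term = 105.370162
  t = 2.0000: term = 4736.236841
Convexity = (1/P) * sum = 4841.607003 / 978.541999 = 4.947776

Answer: Convexity = 4.9478


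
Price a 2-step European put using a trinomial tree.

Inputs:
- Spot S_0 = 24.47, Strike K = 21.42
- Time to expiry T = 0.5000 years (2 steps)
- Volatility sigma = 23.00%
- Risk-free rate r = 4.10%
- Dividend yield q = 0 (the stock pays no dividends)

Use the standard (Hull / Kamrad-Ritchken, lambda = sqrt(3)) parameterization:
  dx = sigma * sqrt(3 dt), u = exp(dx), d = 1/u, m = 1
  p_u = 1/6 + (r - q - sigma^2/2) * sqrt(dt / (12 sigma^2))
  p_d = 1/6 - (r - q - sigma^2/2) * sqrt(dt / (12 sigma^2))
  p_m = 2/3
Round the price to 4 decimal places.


Answer: Price = V(0,0) = 0.4031

Derivation:
dt = T/N = 0.250000; dx = sigma*sqrt(3*dt) = 0.199186
u = exp(dx) = 1.220409; d = 1/u = 0.819398
p_u = 0.175798, p_m = 0.666667, p_d = 0.157536
Discount per step: exp(-r*dt) = 0.989802
Stock lattice S(k, j) with j the centered position index:
  k=0: S(0,+0) = 24.4700
  k=1: S(1,-1) = 20.0507; S(1,+0) = 24.4700; S(1,+1) = 29.8634
  k=2: S(2,-2) = 16.4295; S(2,-1) = 20.0507; S(2,+0) = 24.4700; S(2,+1) = 29.8634; S(2,+2) = 36.4456
Terminal payoffs V(N, j) = max(K - S_T, 0):
  V(2,-2) = 4.990538; V(2,-1) = 1.369341; V(2,+0) = 0.000000; V(2,+1) = 0.000000; V(2,+2) = 0.000000
Backward induction: V(k, j) = exp(-r*dt) * [p_u * V(k+1, j+1) + p_m * V(k+1, j) + p_d * V(k+1, j-1)]
  V(1,-1) = exp(-r*dt) * [p_u*0.000000 + p_m*1.369341 + p_d*4.990538] = 1.681755
  V(1,+0) = exp(-r*dt) * [p_u*0.000000 + p_m*0.000000 + p_d*1.369341] = 0.213520
  V(1,+1) = exp(-r*dt) * [p_u*0.000000 + p_m*0.000000 + p_d*0.000000] = 0.000000
  V(0,+0) = exp(-r*dt) * [p_u*0.000000 + p_m*0.213520 + p_d*1.681755] = 0.403130


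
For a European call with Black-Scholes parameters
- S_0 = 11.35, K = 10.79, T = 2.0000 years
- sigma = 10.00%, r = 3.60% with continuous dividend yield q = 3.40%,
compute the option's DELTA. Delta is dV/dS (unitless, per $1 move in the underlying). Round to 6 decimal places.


d1 = 0.4567765886; d2 = 0.3153552324
phi(d1) = 0.3594209700; exp(-qT) = 0.9342604736; exp(-rT) = 0.9305308958
N(d1) = 0.6760841826
Delta = exp(-qT) * N(d1) = 0.9342604736 * 0.6760841826 = 0.631639

Answer: Delta = 0.631639


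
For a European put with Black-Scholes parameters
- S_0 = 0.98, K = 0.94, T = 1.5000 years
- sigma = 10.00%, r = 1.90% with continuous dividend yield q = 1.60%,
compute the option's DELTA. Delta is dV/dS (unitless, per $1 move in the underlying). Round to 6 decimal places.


d1 = 0.4382357310; d2 = 0.3157612439
phi(d1) = 0.3624155450; exp(-qT) = 0.9762857098; exp(-rT) = 0.9719022941
N(-d1) = 0.3306077047
Delta = -exp(-qT) * N(-d1) = -0.9762857098 * 0.3306077047 = -0.322768

Answer: Delta = -0.322768


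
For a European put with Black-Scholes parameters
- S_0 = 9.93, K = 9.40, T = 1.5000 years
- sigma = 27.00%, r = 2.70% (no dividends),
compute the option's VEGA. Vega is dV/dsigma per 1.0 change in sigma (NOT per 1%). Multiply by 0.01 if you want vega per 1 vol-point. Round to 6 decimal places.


d1 = 0.4536871985; d2 = 0.1230060832
phi(d1) = 0.3599268113; exp(-qT) = 1.0000000000; exp(-rT) = 0.9603091645
Vega = S * exp(-qT) * phi(d1) * sqrt(T) = 9.9300 * 1.0000000000 * 0.3599268113 * 1.2247448714 = 4.377328

Answer: Vega = 4.377328


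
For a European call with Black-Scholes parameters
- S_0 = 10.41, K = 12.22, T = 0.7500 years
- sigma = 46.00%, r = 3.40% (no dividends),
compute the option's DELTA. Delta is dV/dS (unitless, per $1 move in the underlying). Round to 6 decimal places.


d1 = -0.1392093693; d2 = -0.5375810550
phi(d1) = 0.3950953474; exp(-qT) = 1.0000000000; exp(-rT) = 0.9748223790
N(d1) = 0.4446423525
Delta = exp(-qT) * N(d1) = 1.0000000000 * 0.4446423525 = 0.444642

Answer: Delta = 0.444642


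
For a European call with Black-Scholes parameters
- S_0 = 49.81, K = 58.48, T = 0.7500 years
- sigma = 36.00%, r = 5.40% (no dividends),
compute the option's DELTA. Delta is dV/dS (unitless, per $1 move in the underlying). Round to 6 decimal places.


Answer: Delta = 0.409467

Derivation:
d1 = -0.2289163293; d2 = -0.5406854747
phi(d1) = 0.3886252077; exp(-qT) = 1.0000000000; exp(-rT) = 0.9603091645
N(d1) = 0.4094669743
Delta = exp(-qT) * N(d1) = 1.0000000000 * 0.4094669743 = 0.409467


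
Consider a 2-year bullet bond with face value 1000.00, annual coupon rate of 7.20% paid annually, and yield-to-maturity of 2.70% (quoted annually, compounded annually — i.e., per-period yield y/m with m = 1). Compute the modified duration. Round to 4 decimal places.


Coupon per period c = face * coupon_rate / m = 72.000000
Periods per year m = 1; per-period yield y/m = 0.027000
Number of cashflows N = 2
Cashflows (t years, CF_t, discount factor 1/(1+y/m)^(m*t), PV):
  t = 1.0000: CF_t = 72.000000, DF = 0.973710, PV = 70.107108
  t = 2.0000: CF_t = 1072.000000, DF = 0.948111, PV = 1016.374822
Price P = sum_t PV_t = 1086.481930
First compute Macaulay numerator sum_t t * PV_t:
  t * PV_t at t = 1.0000: 70.107108
  t * PV_t at t = 2.0000: 2032.749645
Macaulay duration D = 2102.856753 / 1086.481930 = 1.935473
Modified duration = D / (1 + y/m) = 1.935473 / (1 + 0.027000) = 1.884589

Answer: Modified duration = 1.8846


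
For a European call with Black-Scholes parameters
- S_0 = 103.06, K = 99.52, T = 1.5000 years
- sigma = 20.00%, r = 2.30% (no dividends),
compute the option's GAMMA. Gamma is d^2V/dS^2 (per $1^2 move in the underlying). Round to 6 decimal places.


d1 = 0.4060140044; d2 = 0.1610650301
phi(d1) = 0.3673786500; exp(-qT) = 1.0000000000; exp(-rT) = 0.9660883397
Gamma = exp(-qT) * phi(d1) / (S * sigma * sqrt(T)) = 1.0000000000 * 0.3673786500 / (103.0600 * 0.2000 * 1.2247448714) = 0.014553

Answer: Gamma = 0.014553


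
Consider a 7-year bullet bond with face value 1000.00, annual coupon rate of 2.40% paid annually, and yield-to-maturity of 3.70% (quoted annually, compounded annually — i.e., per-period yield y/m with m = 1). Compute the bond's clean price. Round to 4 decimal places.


Answer: Price = 921.1009

Derivation:
Coupon per period c = face * coupon_rate / m = 24.000000
Periods per year m = 1; per-period yield y/m = 0.037000
Number of cashflows N = 7
Cashflows (t years, CF_t, discount factor 1/(1+y/m)^(m*t), PV):
  t = 1.0000: CF_t = 24.000000, DF = 0.964320, PV = 23.143684
  t = 2.0000: CF_t = 24.000000, DF = 0.929913, PV = 22.317921
  t = 3.0000: CF_t = 24.000000, DF = 0.896734, PV = 21.521621
  t = 4.0000: CF_t = 24.000000, DF = 0.864739, PV = 20.753733
  t = 5.0000: CF_t = 24.000000, DF = 0.833885, PV = 20.013243
  t = 6.0000: CF_t = 24.000000, DF = 0.804132, PV = 19.299173
  t = 7.0000: CF_t = 1024.000000, DF = 0.775441, PV = 794.051484
Price P = sum_t PV_t = 921.100858


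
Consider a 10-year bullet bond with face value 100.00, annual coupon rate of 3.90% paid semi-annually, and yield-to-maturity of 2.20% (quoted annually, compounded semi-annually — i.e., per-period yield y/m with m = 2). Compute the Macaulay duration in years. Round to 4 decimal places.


Answer: Macaulay duration = 8.5084 years

Derivation:
Coupon per period c = face * coupon_rate / m = 1.950000
Periods per year m = 2; per-period yield y/m = 0.011000
Number of cashflows N = 20
Cashflows (t years, CF_t, discount factor 1/(1+y/m)^(m*t), PV):
  t = 0.5000: CF_t = 1.950000, DF = 0.989120, PV = 1.928783
  t = 1.0000: CF_t = 1.950000, DF = 0.978358, PV = 1.907798
  t = 1.5000: CF_t = 1.950000, DF = 0.967713, PV = 1.887040
  t = 2.0000: CF_t = 1.950000, DF = 0.957184, PV = 1.866509
  t = 2.5000: CF_t = 1.950000, DF = 0.946769, PV = 1.846200
  t = 3.0000: CF_t = 1.950000, DF = 0.936468, PV = 1.826113
  t = 3.5000: CF_t = 1.950000, DF = 0.926279, PV = 1.806244
  t = 4.0000: CF_t = 1.950000, DF = 0.916201, PV = 1.786592
  t = 4.5000: CF_t = 1.950000, DF = 0.906232, PV = 1.767153
  t = 5.0000: CF_t = 1.950000, DF = 0.896372, PV = 1.747926
  t = 5.5000: CF_t = 1.950000, DF = 0.886620, PV = 1.728908
  t = 6.0000: CF_t = 1.950000, DF = 0.876973, PV = 1.710097
  t = 6.5000: CF_t = 1.950000, DF = 0.867431, PV = 1.691491
  t = 7.0000: CF_t = 1.950000, DF = 0.857993, PV = 1.673087
  t = 7.5000: CF_t = 1.950000, DF = 0.848658, PV = 1.654883
  t = 8.0000: CF_t = 1.950000, DF = 0.839424, PV = 1.636877
  t = 8.5000: CF_t = 1.950000, DF = 0.830291, PV = 1.619068
  t = 9.0000: CF_t = 1.950000, DF = 0.821257, PV = 1.601452
  t = 9.5000: CF_t = 1.950000, DF = 0.812322, PV = 1.584027
  t = 10.0000: CF_t = 101.950000, DF = 0.803483, PV = 81.915129
Price P = sum_t PV_t = 115.185377
Macaulay numerator sum_t t * PV_t:
  t * PV_t at t = 0.5000: 0.964392
  t * PV_t at t = 1.0000: 1.907798
  t * PV_t at t = 1.5000: 2.830560
  t * PV_t at t = 2.0000: 3.733017
  t * PV_t at t = 2.5000: 4.615501
  t * PV_t at t = 3.0000: 5.478339
  t * PV_t at t = 3.5000: 6.321856
  t * PV_t at t = 4.0000: 7.146368
  t * PV_t at t = 4.5000: 7.952190
  t * PV_t at t = 5.0000: 8.739630
  t * PV_t at t = 5.5000: 9.508994
  t * PV_t at t = 6.0000: 10.260582
  t * PV_t at t = 6.5000: 10.994689
  t * PV_t at t = 7.0000: 11.711607
  t * PV_t at t = 7.5000: 12.411622
  t * PV_t at t = 8.0000: 13.095018
  t * PV_t at t = 8.5000: 13.762074
  t * PV_t at t = 9.0000: 14.413064
  t * PV_t at t = 9.5000: 15.048259
  t * PV_t at t = 10.0000: 819.151288
Macaulay duration D = (sum_t t * PV_t) / P = 980.046847 / 115.185377 = 8.508431


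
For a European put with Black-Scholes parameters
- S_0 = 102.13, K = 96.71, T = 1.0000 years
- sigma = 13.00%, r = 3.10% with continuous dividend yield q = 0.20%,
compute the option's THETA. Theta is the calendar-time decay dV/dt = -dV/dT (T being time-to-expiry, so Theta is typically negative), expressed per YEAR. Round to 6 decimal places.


Answer: Theta = -1.287626

Derivation:
d1 = 0.7075361682; d2 = 0.5775361682
phi(d1) = 0.3106022116; exp(-qT) = 0.9980019987; exp(-rT) = 0.9694755731
Theta = -S*exp(-qT)*phi(d1)*sigma/(2*sqrt(T)) + r*K*exp(-rT)*N(-d2) - q*S*exp(-qT)*N(-d1)
N(-d1) = 0.2396166723; N(-d2) = 0.2817886566; sqrt(T) = 1.0000000000
Term 1 = -102.1300 * 0.9980019987 * 0.3106022116 * 0.1300 / (2 * 1.0000000000) = -2.0577975382
Term 2 = 0.0310 * 96.7100 * 0.9694755731 * 0.2817886566 = 0.8190180155
Term 3 = -0.0020 * 102.1300 * 0.9980019987 * 0.2396166723 = -0.0488463111
Theta = -2.0577975382 + (0.8190180155) + (-0.0488463111) = -1.287626


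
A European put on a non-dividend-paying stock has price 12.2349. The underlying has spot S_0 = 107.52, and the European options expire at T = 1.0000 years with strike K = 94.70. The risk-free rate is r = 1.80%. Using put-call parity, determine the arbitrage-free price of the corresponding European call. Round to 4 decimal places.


Answer: Call price = 26.7443

Derivation:
Put-call parity: C - P = S_0 * exp(-qT) - K * exp(-rT).
S_0 * exp(-qT) = 107.5200 * 1.00000000 = 107.52000000
K * exp(-rT) = 94.7000 * 0.98216103 = 93.01064976
C = P + S*exp(-qT) - K*exp(-rT)
C = 12.2349 + 107.52000000 - 93.01064976 = 26.7443


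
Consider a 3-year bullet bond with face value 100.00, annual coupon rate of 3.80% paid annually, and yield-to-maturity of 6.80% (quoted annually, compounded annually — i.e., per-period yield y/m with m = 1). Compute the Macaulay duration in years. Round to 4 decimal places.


Coupon per period c = face * coupon_rate / m = 3.800000
Periods per year m = 1; per-period yield y/m = 0.068000
Number of cashflows N = 3
Cashflows (t years, CF_t, discount factor 1/(1+y/m)^(m*t), PV):
  t = 1.0000: CF_t = 3.800000, DF = 0.936330, PV = 3.558052
  t = 2.0000: CF_t = 3.800000, DF = 0.876713, PV = 3.331510
  t = 3.0000: CF_t = 103.800000, DF = 0.820892, PV = 85.208632
Price P = sum_t PV_t = 92.098195
Macaulay numerator sum_t t * PV_t:
  t * PV_t at t = 1.0000: 3.558052
  t * PV_t at t = 2.0000: 6.663020
  t * PV_t at t = 3.0000: 255.625897
Macaulay duration D = (sum_t t * PV_t) / P = 265.846969 / 92.098195 = 2.886560

Answer: Macaulay duration = 2.8866 years


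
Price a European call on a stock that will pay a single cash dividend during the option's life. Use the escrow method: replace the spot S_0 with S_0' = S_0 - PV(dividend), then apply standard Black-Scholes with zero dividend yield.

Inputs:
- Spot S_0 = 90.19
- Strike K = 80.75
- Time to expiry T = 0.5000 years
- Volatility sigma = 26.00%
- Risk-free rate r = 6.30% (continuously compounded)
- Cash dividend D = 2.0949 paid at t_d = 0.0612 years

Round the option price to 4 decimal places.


PV(D) = D * exp(-r * t_d) = 2.0949 * 0.99615182 = 2.08683845
S_0' = S_0 - PV(D) = 90.1900 - 2.08683845 = 88.10316155
d1 = (ln(S_0'/K) + (r + sigma^2/2)*T) / (sigma*sqrt(T)) = 0.73729728
d2 = d1 - sigma*sqrt(T) = 0.55344952
exp(-rT) = 0.96899096
N(d1) = 0.76952921; N(d2) = 0.71002218
C = S_0' * N(d1) - K * exp(-rT) * N(d2) = 88.10316155 * 0.76952921 - 80.7500 * 0.96899096 * 0.71002218 = 12.2415

Answer: Price = 12.2415


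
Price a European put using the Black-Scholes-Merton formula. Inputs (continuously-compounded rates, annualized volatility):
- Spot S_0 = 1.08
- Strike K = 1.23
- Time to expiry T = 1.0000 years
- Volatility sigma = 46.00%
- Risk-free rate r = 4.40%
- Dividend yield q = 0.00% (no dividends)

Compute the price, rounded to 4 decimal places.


d1 = (ln(S/K) + (r - q + 0.5*sigma^2) * T) / (sigma * sqrt(T)) = 0.04292798
d2 = d1 - sigma * sqrt(T) = -0.41707202
exp(-rT) = 0.95695396; exp(-qT) = 1.00000000
P = K * exp(-rT) * N(-d2) - S_0 * exp(-qT) * N(-d1)
N(-d1) = 0.48287947; N(-d2) = 0.66168713
P = 1.2300 * 0.95695396 * 0.66168713 - 1.0800 * 1.00000000 * 0.48287947 = 0.2573

Answer: Price = 0.2573


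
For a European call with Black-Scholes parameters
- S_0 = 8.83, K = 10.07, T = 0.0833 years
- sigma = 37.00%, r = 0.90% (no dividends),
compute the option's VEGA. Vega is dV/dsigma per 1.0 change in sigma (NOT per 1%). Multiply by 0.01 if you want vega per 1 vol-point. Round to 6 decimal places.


Answer: Vega = 0.512726

Derivation:
d1 = -1.1701089757; d2 = -1.2768974114
phi(d1) = 0.2011878881; exp(-qT) = 1.0000000000; exp(-rT) = 0.9992505810
Vega = S * exp(-qT) * phi(d1) * sqrt(T) = 8.8300 * 1.0000000000 * 0.2011878881 * 0.2886173938 = 0.512726


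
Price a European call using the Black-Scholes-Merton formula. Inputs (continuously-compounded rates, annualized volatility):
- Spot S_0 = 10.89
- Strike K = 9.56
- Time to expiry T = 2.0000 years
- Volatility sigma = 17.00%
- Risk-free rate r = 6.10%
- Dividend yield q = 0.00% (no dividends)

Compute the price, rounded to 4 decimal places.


Answer: Price = 2.6021

Derivation:
d1 = (ln(S/K) + (r - q + 0.5*sigma^2) * T) / (sigma * sqrt(T)) = 1.16945982
d2 = d1 - sigma * sqrt(T) = 0.92904352
exp(-rT) = 0.88514837; exp(-qT) = 1.00000000
C = S_0 * exp(-qT) * N(d1) - K * exp(-rT) * N(d2)
N(d1) = 0.87889079; N(d2) = 0.82356673
C = 10.8900 * 1.00000000 * 0.87889079 - 9.5600 * 0.88514837 * 0.82356673 = 2.6021


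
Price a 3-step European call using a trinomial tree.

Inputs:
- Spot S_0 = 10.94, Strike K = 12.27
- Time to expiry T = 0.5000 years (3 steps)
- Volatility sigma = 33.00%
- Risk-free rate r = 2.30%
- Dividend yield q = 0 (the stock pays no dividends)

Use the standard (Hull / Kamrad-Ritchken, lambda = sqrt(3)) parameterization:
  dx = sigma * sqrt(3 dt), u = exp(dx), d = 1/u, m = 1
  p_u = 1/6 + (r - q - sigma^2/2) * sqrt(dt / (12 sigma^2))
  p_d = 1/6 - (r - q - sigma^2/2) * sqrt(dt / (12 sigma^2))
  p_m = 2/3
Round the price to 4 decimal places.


Answer: Price = V(0,0) = 0.6198

Derivation:
dt = T/N = 0.166667; dx = sigma*sqrt(3*dt) = 0.233345
u = exp(dx) = 1.262817; d = 1/u = 0.791880
p_u = 0.155435, p_m = 0.666667, p_d = 0.177898
Discount per step: exp(-r*dt) = 0.996174
Stock lattice S(k, j) with j the centered position index:
  k=0: S(0,+0) = 10.9400
  k=1: S(1,-1) = 8.6632; S(1,+0) = 10.9400; S(1,+1) = 13.8152
  k=2: S(2,-2) = 6.8602; S(2,-1) = 8.6632; S(2,+0) = 10.9400; S(2,+1) = 13.8152; S(2,+2) = 17.4461
  k=3: S(3,-3) = 5.4324; S(3,-2) = 6.8602; S(3,-1) = 8.6632; S(3,+0) = 10.9400; S(3,+1) = 13.8152; S(3,+2) = 17.4461; S(3,+3) = 22.0312
Terminal payoffs V(N, j) = max(S_T - K, 0):
  V(3,-3) = 0.000000; V(3,-2) = 0.000000; V(3,-1) = 0.000000; V(3,+0) = 0.000000; V(3,+1) = 1.545222; V(3,+2) = 5.176103; V(3,+3) = 9.761241
Backward induction: V(k, j) = exp(-r*dt) * [p_u * V(k+1, j+1) + p_m * V(k+1, j) + p_d * V(k+1, j-1)]
  V(2,-2) = exp(-r*dt) * [p_u*0.000000 + p_m*0.000000 + p_d*0.000000] = 0.000000
  V(2,-1) = exp(-r*dt) * [p_u*0.000000 + p_m*0.000000 + p_d*0.000000] = 0.000000
  V(2,+0) = exp(-r*dt) * [p_u*1.545222 + p_m*0.000000 + p_d*0.000000] = 0.239263
  V(2,+1) = exp(-r*dt) * [p_u*5.176103 + p_m*1.545222 + p_d*0.000000] = 1.827677
  V(2,+2) = exp(-r*dt) * [p_u*9.761241 + p_m*5.176103 + p_d*1.545222] = 5.222808
  V(1,-1) = exp(-r*dt) * [p_u*0.239263 + p_m*0.000000 + p_d*0.000000] = 0.037048
  V(1,+0) = exp(-r*dt) * [p_u*1.827677 + p_m*0.239263 + p_d*0.000000] = 0.441896
  V(1,+1) = exp(-r*dt) * [p_u*5.222808 + p_m*1.827677 + p_d*0.239263] = 2.064892
  V(0,+0) = exp(-r*dt) * [p_u*2.064892 + p_m*0.441896 + p_d*0.037048] = 0.619765
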